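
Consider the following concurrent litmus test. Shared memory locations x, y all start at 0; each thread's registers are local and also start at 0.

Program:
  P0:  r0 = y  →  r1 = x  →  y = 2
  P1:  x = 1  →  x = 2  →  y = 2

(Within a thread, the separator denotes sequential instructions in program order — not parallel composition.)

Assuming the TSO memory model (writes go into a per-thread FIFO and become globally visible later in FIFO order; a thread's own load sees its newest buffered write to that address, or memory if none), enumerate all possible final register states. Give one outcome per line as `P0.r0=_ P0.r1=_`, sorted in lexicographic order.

P0.r0=0 P0.r1=0
P0.r0=0 P0.r1=1
P0.r0=0 P0.r1=2
P0.r0=2 P0.r1=2

outcome vector order: (P0.r0,P0.r1)
|TSO outcomes| = 4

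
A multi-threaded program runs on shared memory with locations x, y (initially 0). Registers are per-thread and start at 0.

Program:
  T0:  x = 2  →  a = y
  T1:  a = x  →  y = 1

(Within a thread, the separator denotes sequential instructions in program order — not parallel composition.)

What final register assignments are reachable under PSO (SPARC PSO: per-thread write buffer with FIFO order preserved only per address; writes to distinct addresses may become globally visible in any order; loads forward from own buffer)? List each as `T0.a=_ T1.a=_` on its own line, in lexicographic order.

T0.a=0 T1.a=0
T0.a=0 T1.a=2
T0.a=1 T1.a=0
T0.a=1 T1.a=2

outcome vector order: (T0.a,T1.a)
|PSO outcomes| = 4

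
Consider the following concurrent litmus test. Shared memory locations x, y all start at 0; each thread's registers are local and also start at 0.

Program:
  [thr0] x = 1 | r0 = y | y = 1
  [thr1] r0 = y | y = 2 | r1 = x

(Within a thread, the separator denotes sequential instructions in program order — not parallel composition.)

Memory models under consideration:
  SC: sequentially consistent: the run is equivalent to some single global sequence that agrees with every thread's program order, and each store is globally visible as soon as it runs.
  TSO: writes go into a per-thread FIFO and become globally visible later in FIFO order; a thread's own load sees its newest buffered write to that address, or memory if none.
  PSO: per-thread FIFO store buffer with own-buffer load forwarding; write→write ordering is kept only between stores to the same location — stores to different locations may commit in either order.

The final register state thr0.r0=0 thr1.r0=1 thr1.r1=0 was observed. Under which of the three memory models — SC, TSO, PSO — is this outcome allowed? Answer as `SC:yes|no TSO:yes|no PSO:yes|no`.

outcome vector order: (thr0.r0,thr1.r0,thr1.r1)
SC: 4 outcomes — {<0 0 1> <0 1 1> <2 0 0> <2 0 1>}
TSO: 5 outcomes — {<0 0 0> <0 0 1> <0 1 1> <2 0 0> <2 0 1>}
PSO: 6 outcomes — {<0 0 0> <0 0 1> <0 1 0> <0 1 1> <2 0 0> <2 0 1>}
target <0 1 0> ∈ {PSO}

SC:no TSO:no PSO:yes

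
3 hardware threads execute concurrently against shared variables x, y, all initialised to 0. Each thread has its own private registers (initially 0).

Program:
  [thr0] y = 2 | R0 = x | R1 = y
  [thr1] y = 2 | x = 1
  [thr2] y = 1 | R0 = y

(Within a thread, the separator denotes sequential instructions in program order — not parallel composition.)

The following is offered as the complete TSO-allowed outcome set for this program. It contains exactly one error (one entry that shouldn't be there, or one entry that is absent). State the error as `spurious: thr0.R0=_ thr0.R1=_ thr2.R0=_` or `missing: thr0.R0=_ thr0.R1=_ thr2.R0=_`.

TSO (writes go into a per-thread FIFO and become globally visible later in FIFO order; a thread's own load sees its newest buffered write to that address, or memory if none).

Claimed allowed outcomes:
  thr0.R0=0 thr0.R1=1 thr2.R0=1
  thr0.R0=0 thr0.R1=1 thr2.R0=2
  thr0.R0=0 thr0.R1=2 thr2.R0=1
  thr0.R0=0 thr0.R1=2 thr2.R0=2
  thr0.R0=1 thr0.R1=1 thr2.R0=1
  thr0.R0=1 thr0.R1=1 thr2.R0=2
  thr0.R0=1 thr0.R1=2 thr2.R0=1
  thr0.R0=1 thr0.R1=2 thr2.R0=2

spurious: thr0.R0=1 thr0.R1=1 thr2.R0=2

outcome vector order: (thr0.R0,thr0.R1,thr2.R0)
TSO: 7 outcomes — {011 012 021 022 111 121 122}
claimed∖TSO = {112}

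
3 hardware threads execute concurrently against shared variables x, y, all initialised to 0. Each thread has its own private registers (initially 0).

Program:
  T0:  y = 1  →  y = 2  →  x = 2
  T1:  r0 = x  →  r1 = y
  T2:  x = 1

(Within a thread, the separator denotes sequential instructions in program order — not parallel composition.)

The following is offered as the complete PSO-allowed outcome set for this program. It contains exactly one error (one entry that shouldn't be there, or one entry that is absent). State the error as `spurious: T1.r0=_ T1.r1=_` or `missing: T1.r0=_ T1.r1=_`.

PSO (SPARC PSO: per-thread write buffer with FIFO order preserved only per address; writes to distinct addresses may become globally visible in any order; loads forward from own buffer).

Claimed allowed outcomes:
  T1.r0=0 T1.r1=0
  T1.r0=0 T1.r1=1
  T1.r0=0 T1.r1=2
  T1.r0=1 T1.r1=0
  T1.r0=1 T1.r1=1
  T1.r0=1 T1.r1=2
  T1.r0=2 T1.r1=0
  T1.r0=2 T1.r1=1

missing: T1.r0=2 T1.r1=2

outcome vector order: (T1.r0,T1.r1)
under PSO → 00 01 02 10 11 12 20 21 22
PSO∖claimed = {22}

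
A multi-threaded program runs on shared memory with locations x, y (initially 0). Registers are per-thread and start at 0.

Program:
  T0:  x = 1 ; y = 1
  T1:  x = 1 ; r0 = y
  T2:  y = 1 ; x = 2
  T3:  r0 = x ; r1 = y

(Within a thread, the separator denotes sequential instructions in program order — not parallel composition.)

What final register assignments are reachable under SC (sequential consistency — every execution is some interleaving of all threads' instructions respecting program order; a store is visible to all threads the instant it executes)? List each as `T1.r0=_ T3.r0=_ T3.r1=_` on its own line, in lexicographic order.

T1.r0=0 T3.r0=0 T3.r1=0
T1.r0=0 T3.r0=0 T3.r1=1
T1.r0=0 T3.r0=1 T3.r1=0
T1.r0=0 T3.r0=1 T3.r1=1
T1.r0=0 T3.r0=2 T3.r1=1
T1.r0=1 T3.r0=0 T3.r1=0
T1.r0=1 T3.r0=0 T3.r1=1
T1.r0=1 T3.r0=1 T3.r1=0
T1.r0=1 T3.r0=1 T3.r1=1
T1.r0=1 T3.r0=2 T3.r1=1

outcome vector order: (T1.r0,T3.r0,T3.r1)
|SC outcomes| = 10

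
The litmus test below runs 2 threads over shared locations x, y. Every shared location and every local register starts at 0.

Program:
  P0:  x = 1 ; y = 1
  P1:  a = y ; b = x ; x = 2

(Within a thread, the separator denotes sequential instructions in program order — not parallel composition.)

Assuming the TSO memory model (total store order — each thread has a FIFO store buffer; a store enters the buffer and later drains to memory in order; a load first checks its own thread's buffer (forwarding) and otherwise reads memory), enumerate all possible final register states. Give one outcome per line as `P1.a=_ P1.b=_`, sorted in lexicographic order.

outcome vector order: (P1.a,P1.b)
|TSO outcomes| = 3

P1.a=0 P1.b=0
P1.a=0 P1.b=1
P1.a=1 P1.b=1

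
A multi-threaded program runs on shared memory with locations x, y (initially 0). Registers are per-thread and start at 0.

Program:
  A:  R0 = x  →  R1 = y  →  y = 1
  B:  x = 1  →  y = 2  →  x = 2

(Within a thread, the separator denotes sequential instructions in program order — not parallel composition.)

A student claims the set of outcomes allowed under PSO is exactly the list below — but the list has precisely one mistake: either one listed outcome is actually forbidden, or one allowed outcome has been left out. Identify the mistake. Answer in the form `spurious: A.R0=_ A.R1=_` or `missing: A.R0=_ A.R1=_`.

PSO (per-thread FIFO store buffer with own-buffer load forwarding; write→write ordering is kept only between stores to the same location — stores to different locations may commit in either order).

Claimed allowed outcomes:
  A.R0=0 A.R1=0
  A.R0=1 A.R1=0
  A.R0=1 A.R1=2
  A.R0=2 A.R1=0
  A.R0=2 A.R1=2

outcome vector order: (A.R0,A.R1)
under PSO → 00 02 10 12 20 22
PSO∖claimed = {02}

missing: A.R0=0 A.R1=2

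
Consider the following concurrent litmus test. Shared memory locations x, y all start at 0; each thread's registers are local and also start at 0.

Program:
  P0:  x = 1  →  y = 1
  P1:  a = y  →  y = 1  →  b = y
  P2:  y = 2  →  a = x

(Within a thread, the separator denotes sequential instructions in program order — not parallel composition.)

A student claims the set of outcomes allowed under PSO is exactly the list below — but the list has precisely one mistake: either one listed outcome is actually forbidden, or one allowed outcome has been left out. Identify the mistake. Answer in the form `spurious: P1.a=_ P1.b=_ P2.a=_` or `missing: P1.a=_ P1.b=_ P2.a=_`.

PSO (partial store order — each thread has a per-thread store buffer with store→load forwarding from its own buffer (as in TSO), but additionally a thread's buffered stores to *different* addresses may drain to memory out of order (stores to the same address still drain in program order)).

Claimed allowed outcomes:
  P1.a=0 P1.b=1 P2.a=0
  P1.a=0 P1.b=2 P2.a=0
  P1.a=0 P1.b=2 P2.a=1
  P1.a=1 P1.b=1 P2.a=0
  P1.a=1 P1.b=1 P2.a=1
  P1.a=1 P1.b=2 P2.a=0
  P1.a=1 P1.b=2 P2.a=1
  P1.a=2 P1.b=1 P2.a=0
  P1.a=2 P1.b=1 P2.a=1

outcome vector order: (P1.a,P1.b,P2.a)
[PSO] allowed = {<0 1 0>, <0 1 1>, <0 2 0>, <0 2 1>, <1 1 0>, <1 1 1>, <1 2 0>, <1 2 1>, <2 1 0>, <2 1 1>}
PSO∖claimed = {<0 1 1>}

missing: P1.a=0 P1.b=1 P2.a=1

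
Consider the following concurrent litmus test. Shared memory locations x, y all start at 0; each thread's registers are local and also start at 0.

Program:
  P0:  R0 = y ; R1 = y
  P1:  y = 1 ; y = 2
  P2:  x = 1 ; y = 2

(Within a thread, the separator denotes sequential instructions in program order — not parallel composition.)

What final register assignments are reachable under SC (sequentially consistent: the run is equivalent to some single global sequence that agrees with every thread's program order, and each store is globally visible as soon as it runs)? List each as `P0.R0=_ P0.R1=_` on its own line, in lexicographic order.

P0.R0=0 P0.R1=0
P0.R0=0 P0.R1=1
P0.R0=0 P0.R1=2
P0.R0=1 P0.R1=1
P0.R0=1 P0.R1=2
P0.R0=2 P0.R1=1
P0.R0=2 P0.R1=2

outcome vector order: (P0.R0,P0.R1)
|SC outcomes| = 7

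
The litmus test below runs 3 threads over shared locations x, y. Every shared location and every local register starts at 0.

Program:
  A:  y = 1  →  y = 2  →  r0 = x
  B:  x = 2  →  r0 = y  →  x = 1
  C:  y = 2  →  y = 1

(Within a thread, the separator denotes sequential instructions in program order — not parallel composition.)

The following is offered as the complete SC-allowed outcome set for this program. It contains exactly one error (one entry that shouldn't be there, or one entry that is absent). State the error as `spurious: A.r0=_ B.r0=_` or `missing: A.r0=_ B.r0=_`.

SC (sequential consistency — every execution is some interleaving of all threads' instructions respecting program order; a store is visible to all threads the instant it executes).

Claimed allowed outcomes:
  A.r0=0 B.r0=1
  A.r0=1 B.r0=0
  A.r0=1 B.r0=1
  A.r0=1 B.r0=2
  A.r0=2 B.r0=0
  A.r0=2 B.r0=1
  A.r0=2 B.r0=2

missing: A.r0=0 B.r0=2

outcome vector order: (A.r0,B.r0)
under SC → 0/1 0/2 1/0 1/1 1/2 2/0 2/1 2/2
SC∖claimed = {0/2}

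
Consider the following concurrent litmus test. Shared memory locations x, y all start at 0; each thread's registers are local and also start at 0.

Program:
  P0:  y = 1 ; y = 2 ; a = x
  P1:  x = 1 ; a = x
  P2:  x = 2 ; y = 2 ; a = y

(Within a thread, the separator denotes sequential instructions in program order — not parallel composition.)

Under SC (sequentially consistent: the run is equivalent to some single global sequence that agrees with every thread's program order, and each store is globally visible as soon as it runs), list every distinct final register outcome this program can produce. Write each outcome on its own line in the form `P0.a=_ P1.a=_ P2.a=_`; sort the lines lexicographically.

outcome vector order: (P0.a,P1.a,P2.a)
|SC outcomes| = 9

P0.a=0 P1.a=1 P2.a=2
P0.a=0 P1.a=2 P2.a=2
P0.a=1 P1.a=1 P2.a=1
P0.a=1 P1.a=1 P2.a=2
P0.a=1 P1.a=2 P2.a=2
P0.a=2 P1.a=1 P2.a=1
P0.a=2 P1.a=1 P2.a=2
P0.a=2 P1.a=2 P2.a=1
P0.a=2 P1.a=2 P2.a=2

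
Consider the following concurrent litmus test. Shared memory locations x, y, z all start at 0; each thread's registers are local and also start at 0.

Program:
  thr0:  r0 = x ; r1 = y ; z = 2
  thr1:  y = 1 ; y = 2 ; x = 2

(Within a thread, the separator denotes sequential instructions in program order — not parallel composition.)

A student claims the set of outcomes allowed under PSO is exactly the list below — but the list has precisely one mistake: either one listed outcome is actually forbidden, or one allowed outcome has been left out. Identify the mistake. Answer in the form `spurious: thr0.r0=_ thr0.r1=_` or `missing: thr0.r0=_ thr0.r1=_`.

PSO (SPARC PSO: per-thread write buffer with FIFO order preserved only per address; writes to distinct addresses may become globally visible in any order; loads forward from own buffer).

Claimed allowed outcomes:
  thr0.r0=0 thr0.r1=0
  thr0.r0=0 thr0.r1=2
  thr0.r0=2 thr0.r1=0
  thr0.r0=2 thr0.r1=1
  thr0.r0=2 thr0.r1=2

outcome vector order: (thr0.r0,thr0.r1)
PSO: 6 outcomes — {0/0 0/1 0/2 2/0 2/1 2/2}
PSO∖claimed = {0/1}

missing: thr0.r0=0 thr0.r1=1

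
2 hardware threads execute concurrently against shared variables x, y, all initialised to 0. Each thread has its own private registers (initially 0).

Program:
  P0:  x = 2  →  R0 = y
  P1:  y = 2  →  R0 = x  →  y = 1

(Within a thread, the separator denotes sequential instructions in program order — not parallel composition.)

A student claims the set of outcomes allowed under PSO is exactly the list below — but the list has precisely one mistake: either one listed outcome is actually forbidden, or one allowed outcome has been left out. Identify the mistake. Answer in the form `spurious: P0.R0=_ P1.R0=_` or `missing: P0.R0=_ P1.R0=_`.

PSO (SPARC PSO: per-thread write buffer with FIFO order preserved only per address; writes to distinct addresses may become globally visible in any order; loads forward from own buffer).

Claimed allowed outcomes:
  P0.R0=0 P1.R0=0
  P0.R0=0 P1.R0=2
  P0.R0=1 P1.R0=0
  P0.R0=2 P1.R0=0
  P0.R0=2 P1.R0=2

missing: P0.R0=1 P1.R0=2

outcome vector order: (P0.R0,P1.R0)
PSO: 6 outcomes — {<0 0>, <0 2>, <1 0>, <1 2>, <2 0>, <2 2>}
PSO∖claimed = {<1 2>}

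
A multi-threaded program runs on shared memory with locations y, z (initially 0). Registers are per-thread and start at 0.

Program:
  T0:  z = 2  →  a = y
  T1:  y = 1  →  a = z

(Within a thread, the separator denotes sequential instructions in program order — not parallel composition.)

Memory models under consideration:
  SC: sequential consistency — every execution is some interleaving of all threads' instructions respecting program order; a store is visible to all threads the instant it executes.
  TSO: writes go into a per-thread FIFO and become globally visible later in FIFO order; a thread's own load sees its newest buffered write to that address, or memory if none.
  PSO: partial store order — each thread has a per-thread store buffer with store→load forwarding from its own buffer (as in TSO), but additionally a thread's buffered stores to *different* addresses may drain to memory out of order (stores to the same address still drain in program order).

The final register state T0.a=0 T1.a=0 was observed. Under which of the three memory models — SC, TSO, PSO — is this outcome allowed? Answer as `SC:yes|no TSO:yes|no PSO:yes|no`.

outcome vector order: (T0.a,T1.a)
[SC] allowed = {0/2; 1/0; 1/2}
[TSO] allowed = {0/0; 0/2; 1/0; 1/2}
[PSO] allowed = {0/0; 0/2; 1/0; 1/2}
target 0/0 ∈ {TSO,PSO}

SC:no TSO:yes PSO:yes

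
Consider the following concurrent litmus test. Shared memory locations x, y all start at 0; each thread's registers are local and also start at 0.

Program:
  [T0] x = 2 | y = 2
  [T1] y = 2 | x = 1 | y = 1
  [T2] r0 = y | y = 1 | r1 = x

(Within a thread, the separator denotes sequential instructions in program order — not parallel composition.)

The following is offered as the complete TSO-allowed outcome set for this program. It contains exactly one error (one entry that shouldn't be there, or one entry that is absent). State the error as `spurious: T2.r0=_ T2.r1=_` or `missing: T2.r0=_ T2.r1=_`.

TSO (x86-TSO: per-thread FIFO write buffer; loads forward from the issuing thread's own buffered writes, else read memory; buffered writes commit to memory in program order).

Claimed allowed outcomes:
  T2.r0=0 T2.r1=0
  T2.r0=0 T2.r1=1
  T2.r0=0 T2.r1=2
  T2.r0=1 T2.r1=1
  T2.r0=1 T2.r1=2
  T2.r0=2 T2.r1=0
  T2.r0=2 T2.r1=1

outcome vector order: (T2.r0,T2.r1)
under TSO → 00 01 02 11 12 20 21 22
TSO∖claimed = {22}

missing: T2.r0=2 T2.r1=2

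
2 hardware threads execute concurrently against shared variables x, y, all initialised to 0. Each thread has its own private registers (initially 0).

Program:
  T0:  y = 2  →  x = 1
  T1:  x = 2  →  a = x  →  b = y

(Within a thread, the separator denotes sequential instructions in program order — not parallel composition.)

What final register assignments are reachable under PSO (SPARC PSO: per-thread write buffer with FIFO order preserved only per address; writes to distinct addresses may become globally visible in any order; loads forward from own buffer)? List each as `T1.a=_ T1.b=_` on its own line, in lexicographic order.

T1.a=1 T1.b=0
T1.a=1 T1.b=2
T1.a=2 T1.b=0
T1.a=2 T1.b=2

outcome vector order: (T1.a,T1.b)
|PSO outcomes| = 4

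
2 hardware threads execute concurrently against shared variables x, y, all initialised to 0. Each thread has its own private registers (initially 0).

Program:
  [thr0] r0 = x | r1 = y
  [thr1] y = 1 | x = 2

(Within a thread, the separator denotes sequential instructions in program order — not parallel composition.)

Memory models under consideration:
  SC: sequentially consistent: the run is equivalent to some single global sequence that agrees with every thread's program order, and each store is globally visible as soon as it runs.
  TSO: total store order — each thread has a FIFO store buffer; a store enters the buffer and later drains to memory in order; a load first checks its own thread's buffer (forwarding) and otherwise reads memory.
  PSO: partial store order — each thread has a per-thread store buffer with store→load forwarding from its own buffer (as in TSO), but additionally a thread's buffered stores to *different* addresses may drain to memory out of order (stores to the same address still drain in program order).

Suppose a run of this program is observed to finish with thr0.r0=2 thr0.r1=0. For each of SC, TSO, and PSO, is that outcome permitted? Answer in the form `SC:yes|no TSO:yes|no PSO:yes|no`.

SC:no TSO:no PSO:yes

outcome vector order: (thr0.r0,thr0.r1)
SC (3): 00; 01; 21
TSO (3): 00; 01; 21
PSO (4): 00; 01; 20; 21
target 20 ∈ {PSO}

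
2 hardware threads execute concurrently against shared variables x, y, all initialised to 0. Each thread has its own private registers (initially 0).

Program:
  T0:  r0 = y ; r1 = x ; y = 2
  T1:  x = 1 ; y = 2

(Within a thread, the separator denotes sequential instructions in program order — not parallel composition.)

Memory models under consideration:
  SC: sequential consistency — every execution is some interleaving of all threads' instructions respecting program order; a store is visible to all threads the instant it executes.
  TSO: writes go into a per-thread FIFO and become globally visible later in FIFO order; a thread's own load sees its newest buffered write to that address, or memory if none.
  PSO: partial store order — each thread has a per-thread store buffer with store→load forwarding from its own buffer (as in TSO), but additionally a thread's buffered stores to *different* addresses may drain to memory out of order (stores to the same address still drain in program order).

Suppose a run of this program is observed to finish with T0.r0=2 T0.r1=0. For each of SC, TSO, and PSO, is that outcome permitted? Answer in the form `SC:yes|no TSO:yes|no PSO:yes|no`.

SC:no TSO:no PSO:yes

outcome vector order: (T0.r0,T0.r1)
under SC → 0/0; 0/1; 2/1
under TSO → 0/0; 0/1; 2/1
under PSO → 0/0; 0/1; 2/0; 2/1
target 2/0 ∈ {PSO}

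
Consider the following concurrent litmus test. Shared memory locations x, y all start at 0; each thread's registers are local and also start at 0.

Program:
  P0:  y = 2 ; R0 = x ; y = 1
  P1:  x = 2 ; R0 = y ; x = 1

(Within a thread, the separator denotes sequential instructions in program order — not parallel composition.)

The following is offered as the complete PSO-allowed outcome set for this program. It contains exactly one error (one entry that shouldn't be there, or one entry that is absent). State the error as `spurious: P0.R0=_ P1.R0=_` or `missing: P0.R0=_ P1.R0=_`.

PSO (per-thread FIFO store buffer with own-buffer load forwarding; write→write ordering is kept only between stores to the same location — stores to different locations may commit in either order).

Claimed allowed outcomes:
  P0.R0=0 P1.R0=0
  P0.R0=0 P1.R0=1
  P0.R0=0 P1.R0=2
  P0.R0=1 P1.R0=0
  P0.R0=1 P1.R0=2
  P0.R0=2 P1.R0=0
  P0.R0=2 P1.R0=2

outcome vector order: (P0.R0,P1.R0)
PSO: 8 outcomes — {<0 0> <0 1> <0 2> <1 0> <1 2> <2 0> <2 1> <2 2>}
PSO∖claimed = {<2 1>}

missing: P0.R0=2 P1.R0=1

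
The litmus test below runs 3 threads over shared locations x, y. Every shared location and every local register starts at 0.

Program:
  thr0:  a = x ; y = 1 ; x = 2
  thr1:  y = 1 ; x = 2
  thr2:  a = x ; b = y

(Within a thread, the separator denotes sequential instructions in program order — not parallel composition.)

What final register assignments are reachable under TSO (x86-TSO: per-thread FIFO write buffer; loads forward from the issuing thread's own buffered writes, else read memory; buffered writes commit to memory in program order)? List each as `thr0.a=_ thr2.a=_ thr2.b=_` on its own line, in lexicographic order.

thr0.a=0 thr2.a=0 thr2.b=0
thr0.a=0 thr2.a=0 thr2.b=1
thr0.a=0 thr2.a=2 thr2.b=1
thr0.a=2 thr2.a=0 thr2.b=0
thr0.a=2 thr2.a=0 thr2.b=1
thr0.a=2 thr2.a=2 thr2.b=1

outcome vector order: (thr0.a,thr2.a,thr2.b)
|TSO outcomes| = 6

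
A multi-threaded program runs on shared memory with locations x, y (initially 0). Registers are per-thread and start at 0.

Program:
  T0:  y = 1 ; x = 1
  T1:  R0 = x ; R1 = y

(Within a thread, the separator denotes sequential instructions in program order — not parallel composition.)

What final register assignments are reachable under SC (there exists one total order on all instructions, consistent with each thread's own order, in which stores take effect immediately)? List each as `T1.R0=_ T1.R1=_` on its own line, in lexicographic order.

outcome vector order: (T1.R0,T1.R1)
|SC outcomes| = 3

T1.R0=0 T1.R1=0
T1.R0=0 T1.R1=1
T1.R0=1 T1.R1=1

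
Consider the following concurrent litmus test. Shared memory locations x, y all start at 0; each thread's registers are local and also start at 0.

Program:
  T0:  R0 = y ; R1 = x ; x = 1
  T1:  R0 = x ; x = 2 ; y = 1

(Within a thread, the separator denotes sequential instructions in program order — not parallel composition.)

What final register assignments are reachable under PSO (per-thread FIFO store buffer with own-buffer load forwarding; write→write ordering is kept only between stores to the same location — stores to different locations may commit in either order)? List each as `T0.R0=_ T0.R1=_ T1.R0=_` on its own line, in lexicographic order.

outcome vector order: (T0.R0,T0.R1,T1.R0)
|PSO outcomes| = 5

T0.R0=0 T0.R1=0 T1.R0=0
T0.R0=0 T0.R1=0 T1.R0=1
T0.R0=0 T0.R1=2 T1.R0=0
T0.R0=1 T0.R1=0 T1.R0=0
T0.R0=1 T0.R1=2 T1.R0=0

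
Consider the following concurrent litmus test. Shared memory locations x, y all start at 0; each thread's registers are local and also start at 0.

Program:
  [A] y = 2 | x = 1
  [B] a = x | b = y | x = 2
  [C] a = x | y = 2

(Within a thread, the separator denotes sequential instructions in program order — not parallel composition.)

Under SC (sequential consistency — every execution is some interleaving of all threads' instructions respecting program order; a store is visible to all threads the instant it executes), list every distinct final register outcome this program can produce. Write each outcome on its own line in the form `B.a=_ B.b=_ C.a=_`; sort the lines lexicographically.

B.a=0 B.b=0 C.a=0
B.a=0 B.b=0 C.a=1
B.a=0 B.b=0 C.a=2
B.a=0 B.b=2 C.a=0
B.a=0 B.b=2 C.a=1
B.a=0 B.b=2 C.a=2
B.a=1 B.b=2 C.a=0
B.a=1 B.b=2 C.a=1
B.a=1 B.b=2 C.a=2

outcome vector order: (B.a,B.b,C.a)
|SC outcomes| = 9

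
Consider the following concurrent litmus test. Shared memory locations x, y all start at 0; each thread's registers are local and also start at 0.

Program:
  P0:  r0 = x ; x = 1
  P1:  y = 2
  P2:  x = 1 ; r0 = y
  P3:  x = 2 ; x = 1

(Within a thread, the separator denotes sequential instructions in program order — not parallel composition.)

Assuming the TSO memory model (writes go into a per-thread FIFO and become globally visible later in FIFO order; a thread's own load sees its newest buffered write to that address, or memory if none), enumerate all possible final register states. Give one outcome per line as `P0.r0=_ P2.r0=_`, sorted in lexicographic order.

outcome vector order: (P0.r0,P2.r0)
|TSO outcomes| = 6

P0.r0=0 P2.r0=0
P0.r0=0 P2.r0=2
P0.r0=1 P2.r0=0
P0.r0=1 P2.r0=2
P0.r0=2 P2.r0=0
P0.r0=2 P2.r0=2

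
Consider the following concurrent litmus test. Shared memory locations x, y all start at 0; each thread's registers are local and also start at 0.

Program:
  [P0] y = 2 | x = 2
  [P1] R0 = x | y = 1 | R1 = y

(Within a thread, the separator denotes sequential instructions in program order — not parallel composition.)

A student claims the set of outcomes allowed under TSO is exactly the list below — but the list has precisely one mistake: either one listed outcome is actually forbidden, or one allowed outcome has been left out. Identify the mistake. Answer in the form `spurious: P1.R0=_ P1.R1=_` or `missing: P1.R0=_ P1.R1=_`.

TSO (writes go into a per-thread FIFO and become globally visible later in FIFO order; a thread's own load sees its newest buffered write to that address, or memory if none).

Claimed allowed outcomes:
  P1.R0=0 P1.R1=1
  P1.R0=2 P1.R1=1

outcome vector order: (P1.R0,P1.R1)
TSO: 3 outcomes — {(0,1); (0,2); (2,1)}
TSO∖claimed = {(0,2)}

missing: P1.R0=0 P1.R1=2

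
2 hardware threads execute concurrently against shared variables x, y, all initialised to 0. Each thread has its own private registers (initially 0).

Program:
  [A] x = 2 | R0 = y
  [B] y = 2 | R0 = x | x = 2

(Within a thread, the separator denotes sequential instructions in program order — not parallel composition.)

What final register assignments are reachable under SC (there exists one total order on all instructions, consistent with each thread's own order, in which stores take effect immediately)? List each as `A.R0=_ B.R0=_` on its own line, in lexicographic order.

A.R0=0 B.R0=2
A.R0=2 B.R0=0
A.R0=2 B.R0=2

outcome vector order: (A.R0,B.R0)
|SC outcomes| = 3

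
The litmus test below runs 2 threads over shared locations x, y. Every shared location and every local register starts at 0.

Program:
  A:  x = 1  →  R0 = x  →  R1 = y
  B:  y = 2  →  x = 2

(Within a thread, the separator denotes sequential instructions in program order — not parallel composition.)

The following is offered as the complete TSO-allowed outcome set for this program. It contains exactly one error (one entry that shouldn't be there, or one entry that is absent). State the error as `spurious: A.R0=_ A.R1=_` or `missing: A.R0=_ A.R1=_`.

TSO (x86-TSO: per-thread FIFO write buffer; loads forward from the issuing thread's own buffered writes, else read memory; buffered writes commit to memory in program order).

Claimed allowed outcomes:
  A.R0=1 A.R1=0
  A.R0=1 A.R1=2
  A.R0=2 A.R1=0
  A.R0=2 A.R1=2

outcome vector order: (A.R0,A.R1)
[TSO] allowed = {10, 12, 22}
claimed∖TSO = {20}

spurious: A.R0=2 A.R1=0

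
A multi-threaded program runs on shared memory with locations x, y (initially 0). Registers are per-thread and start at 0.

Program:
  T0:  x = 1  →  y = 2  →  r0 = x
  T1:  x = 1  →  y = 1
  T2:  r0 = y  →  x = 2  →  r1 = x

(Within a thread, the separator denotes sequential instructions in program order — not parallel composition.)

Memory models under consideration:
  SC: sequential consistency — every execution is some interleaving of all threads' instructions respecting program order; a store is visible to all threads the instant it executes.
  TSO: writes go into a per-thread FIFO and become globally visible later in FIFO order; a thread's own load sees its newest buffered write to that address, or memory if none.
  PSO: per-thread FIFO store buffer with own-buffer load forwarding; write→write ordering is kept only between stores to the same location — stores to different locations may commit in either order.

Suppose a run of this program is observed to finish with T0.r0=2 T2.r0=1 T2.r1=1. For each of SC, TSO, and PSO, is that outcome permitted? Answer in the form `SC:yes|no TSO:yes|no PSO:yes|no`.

outcome vector order: (T0.r0,T2.r0,T2.r1)
SC (11): 101; 102; 111; 112; 121; 122; 201; 202; 212; 221; 222
TSO (11): 101; 102; 111; 112; 121; 122; 201; 202; 212; 221; 222
PSO (12): 101; 102; 111; 112; 121; 122; 201; 202; 211; 212; 221; 222
target 211 ∈ {PSO}

SC:no TSO:no PSO:yes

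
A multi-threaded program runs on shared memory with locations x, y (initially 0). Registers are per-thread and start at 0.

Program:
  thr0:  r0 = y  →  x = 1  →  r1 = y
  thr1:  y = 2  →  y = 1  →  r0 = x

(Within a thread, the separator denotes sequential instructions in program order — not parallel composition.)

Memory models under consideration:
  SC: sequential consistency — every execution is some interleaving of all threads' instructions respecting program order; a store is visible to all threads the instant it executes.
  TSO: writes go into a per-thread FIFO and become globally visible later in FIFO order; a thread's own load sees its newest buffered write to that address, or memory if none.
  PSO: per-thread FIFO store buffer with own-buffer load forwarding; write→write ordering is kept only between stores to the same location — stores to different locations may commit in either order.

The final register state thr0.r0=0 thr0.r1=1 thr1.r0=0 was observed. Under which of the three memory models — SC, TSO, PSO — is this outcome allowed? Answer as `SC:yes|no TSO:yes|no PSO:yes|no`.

SC:yes TSO:yes PSO:yes

outcome vector order: (thr0.r0,thr0.r1,thr1.r0)
SC (9): (0,0,1); (0,1,0); (0,1,1); (0,2,1); (1,1,0); (1,1,1); (2,1,0); (2,1,1); (2,2,1)
TSO (12): (0,0,0); (0,0,1); (0,1,0); (0,1,1); (0,2,0); (0,2,1); (1,1,0); (1,1,1); (2,1,0); (2,1,1); (2,2,0); (2,2,1)
PSO (12): (0,0,0); (0,0,1); (0,1,0); (0,1,1); (0,2,0); (0,2,1); (1,1,0); (1,1,1); (2,1,0); (2,1,1); (2,2,0); (2,2,1)
target (0,1,0) ∈ {SC,TSO,PSO}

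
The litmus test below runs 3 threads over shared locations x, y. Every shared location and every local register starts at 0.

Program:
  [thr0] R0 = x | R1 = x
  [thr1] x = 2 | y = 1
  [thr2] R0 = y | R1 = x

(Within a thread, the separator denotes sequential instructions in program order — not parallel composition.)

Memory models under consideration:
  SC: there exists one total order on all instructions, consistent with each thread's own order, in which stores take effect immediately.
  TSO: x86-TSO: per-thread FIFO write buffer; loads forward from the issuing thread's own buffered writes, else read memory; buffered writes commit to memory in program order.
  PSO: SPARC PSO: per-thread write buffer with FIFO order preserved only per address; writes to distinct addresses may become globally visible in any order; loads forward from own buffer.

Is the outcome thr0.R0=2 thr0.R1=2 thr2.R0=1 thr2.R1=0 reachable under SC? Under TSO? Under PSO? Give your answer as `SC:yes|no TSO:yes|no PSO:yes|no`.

outcome vector order: (thr0.R0,thr0.R1,thr2.R0,thr2.R1)
[SC] allowed = {0000 0002 0012 0200 0202 0212 2200 2202 2212}
[TSO] allowed = {0000 0002 0012 0200 0202 0212 2200 2202 2212}
[PSO] allowed = {0000 0002 0010 0012 0200 0202 0210 0212 2200 2202 2210 2212}
target 2210 ∈ {PSO}

SC:no TSO:no PSO:yes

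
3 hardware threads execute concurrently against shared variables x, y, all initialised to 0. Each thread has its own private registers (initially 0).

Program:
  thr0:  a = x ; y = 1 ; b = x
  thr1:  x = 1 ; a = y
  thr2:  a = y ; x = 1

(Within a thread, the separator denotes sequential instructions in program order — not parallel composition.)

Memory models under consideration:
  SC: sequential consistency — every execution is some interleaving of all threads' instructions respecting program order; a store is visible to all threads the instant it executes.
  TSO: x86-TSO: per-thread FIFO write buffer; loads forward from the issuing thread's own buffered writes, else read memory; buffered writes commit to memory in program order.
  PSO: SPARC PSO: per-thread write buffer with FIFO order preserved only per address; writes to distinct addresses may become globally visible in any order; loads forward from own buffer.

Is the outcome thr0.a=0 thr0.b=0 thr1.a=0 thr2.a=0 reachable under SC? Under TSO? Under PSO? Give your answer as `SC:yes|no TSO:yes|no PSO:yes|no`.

outcome vector order: (thr0.a,thr0.b,thr1.a,thr2.a)
under SC → 0010, 0011, 0100, 0101, 0110, 0111, 1100, 1101, 1110, 1111
under TSO → 0000, 0001, 0010, 0011, 0100, 0101, 0110, 0111, 1100, 1101, 1110, 1111
under PSO → 0000, 0001, 0010, 0011, 0100, 0101, 0110, 0111, 1100, 1101, 1110, 1111
target 0000 ∈ {TSO,PSO}

SC:no TSO:yes PSO:yes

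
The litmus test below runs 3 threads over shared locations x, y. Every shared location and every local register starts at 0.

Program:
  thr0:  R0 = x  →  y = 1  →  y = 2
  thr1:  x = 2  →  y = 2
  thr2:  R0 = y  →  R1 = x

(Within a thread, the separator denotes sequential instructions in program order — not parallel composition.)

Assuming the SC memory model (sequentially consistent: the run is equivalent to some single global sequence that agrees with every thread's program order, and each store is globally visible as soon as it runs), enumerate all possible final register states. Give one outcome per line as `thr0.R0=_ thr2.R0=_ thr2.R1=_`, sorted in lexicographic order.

outcome vector order: (thr0.R0,thr2.R0,thr2.R1)
|SC outcomes| = 10

thr0.R0=0 thr2.R0=0 thr2.R1=0
thr0.R0=0 thr2.R0=0 thr2.R1=2
thr0.R0=0 thr2.R0=1 thr2.R1=0
thr0.R0=0 thr2.R0=1 thr2.R1=2
thr0.R0=0 thr2.R0=2 thr2.R1=0
thr0.R0=0 thr2.R0=2 thr2.R1=2
thr0.R0=2 thr2.R0=0 thr2.R1=0
thr0.R0=2 thr2.R0=0 thr2.R1=2
thr0.R0=2 thr2.R0=1 thr2.R1=2
thr0.R0=2 thr2.R0=2 thr2.R1=2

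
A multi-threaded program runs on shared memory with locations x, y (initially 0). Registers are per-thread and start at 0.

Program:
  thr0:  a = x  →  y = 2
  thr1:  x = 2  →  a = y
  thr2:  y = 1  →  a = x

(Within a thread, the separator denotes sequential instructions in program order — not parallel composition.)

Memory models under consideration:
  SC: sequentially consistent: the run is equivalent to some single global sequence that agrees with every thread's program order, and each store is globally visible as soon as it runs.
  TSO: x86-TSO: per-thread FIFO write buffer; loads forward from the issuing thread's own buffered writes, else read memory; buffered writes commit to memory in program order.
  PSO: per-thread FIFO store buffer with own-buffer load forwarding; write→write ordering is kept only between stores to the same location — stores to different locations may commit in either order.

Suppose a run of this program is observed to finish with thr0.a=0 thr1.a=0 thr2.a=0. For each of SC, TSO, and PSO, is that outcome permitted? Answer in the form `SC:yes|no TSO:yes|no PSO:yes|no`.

outcome vector order: (thr0.a,thr1.a,thr2.a)
SC: 10 outcomes — {0/0/2, 0/1/0, 0/1/2, 0/2/0, 0/2/2, 2/0/2, 2/1/0, 2/1/2, 2/2/0, 2/2/2}
TSO: 12 outcomes — {0/0/0, 0/0/2, 0/1/0, 0/1/2, 0/2/0, 0/2/2, 2/0/0, 2/0/2, 2/1/0, 2/1/2, 2/2/0, 2/2/2}
PSO: 12 outcomes — {0/0/0, 0/0/2, 0/1/0, 0/1/2, 0/2/0, 0/2/2, 2/0/0, 2/0/2, 2/1/0, 2/1/2, 2/2/0, 2/2/2}
target 0/0/0 ∈ {TSO,PSO}

SC:no TSO:yes PSO:yes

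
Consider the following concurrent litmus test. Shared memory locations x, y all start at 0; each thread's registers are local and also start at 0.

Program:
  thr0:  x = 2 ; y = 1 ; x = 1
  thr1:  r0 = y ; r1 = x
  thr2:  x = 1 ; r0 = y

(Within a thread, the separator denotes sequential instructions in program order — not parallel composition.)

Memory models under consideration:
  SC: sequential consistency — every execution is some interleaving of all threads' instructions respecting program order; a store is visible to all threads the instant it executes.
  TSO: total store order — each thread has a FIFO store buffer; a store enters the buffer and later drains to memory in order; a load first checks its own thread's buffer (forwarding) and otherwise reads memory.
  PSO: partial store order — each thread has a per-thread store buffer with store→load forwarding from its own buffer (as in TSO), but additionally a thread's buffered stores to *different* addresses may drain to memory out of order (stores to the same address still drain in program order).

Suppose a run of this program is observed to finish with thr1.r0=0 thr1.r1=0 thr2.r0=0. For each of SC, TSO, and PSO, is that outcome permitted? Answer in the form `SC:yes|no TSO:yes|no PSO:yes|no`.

SC:yes TSO:yes PSO:yes

outcome vector order: (thr1.r0,thr1.r1,thr2.r0)
under SC → 0/0/0, 0/0/1, 0/1/0, 0/1/1, 0/2/0, 0/2/1, 1/1/0, 1/1/1, 1/2/0, 1/2/1
under TSO → 0/0/0, 0/0/1, 0/1/0, 0/1/1, 0/2/0, 0/2/1, 1/1/0, 1/1/1, 1/2/0, 1/2/1
under PSO → 0/0/0, 0/0/1, 0/1/0, 0/1/1, 0/2/0, 0/2/1, 1/0/0, 1/0/1, 1/1/0, 1/1/1, 1/2/0, 1/2/1
target 0/0/0 ∈ {SC,TSO,PSO}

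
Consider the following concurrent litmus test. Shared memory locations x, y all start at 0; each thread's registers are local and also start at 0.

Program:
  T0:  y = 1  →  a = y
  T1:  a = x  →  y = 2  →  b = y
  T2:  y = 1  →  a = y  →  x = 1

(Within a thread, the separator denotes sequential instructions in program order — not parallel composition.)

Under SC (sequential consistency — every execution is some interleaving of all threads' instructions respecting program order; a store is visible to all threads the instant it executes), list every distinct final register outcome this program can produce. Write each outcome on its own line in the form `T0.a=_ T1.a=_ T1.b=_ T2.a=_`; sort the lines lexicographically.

outcome vector order: (T0.a,T1.a,T1.b,T2.a)
|SC outcomes| = 10

T0.a=1 T1.a=0 T1.b=1 T2.a=1
T0.a=1 T1.a=0 T1.b=1 T2.a=2
T0.a=1 T1.a=0 T1.b=2 T2.a=1
T0.a=1 T1.a=0 T1.b=2 T2.a=2
T0.a=1 T1.a=1 T1.b=1 T2.a=1
T0.a=1 T1.a=1 T1.b=2 T2.a=1
T0.a=2 T1.a=0 T1.b=1 T2.a=1
T0.a=2 T1.a=0 T1.b=2 T2.a=1
T0.a=2 T1.a=0 T1.b=2 T2.a=2
T0.a=2 T1.a=1 T1.b=2 T2.a=1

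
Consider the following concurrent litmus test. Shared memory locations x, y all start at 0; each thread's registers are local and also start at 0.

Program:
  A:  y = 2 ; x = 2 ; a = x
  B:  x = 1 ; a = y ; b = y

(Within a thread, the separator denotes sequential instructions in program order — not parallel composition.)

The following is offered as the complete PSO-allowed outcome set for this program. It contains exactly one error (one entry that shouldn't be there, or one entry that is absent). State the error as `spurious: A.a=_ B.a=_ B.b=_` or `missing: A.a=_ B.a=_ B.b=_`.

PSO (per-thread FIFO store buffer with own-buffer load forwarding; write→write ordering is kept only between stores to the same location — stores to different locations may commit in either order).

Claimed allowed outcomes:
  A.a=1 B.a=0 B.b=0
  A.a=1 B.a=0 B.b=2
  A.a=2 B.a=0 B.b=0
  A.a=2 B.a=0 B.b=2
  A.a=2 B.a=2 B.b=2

missing: A.a=1 B.a=2 B.b=2

outcome vector order: (A.a,B.a,B.b)
PSO (6): 100, 102, 122, 200, 202, 222
PSO∖claimed = {122}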